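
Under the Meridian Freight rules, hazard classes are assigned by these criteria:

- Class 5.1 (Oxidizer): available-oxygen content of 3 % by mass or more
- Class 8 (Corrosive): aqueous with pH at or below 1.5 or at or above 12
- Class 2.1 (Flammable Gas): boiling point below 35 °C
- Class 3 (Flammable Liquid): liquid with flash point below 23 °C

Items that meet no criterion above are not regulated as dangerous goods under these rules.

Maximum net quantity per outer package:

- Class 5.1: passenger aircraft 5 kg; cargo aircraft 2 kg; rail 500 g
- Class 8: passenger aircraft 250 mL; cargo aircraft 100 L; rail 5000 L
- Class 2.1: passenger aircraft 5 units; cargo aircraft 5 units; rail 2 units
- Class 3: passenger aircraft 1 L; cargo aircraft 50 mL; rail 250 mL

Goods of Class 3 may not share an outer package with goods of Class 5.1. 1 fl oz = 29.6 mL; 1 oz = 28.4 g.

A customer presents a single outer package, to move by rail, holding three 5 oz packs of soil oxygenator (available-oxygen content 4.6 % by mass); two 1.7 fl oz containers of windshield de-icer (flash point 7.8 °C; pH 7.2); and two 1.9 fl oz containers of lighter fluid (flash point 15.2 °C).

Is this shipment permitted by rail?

The soil oxygenator has available-oxygen content 4.6 % by mass, which is ≥ 3 % by mass, so it is Class 5.1 (Oxidizer).
With flash point 7.8 °C (< 23 °C), the windshield de-icer falls in Class 3.
Lighter fluid: flash point 15.2 °C < 23 °C → Class 3 (Flammable Liquid).
Total Class 3: (two 1.7 fl oz containers = 100.64 mL) + (two 1.9 fl oz containers = 112.48 mL) = 213.12 mL.
That is within the Class 3 rail limit of 250 mL.
Class 5.1 quantity: three 5 oz packs = 426 g.
426 g ≤ 500 g (rail limit, Class 5.1) — within limit.
Class 3 and Class 5.1 may not share an outer package.

No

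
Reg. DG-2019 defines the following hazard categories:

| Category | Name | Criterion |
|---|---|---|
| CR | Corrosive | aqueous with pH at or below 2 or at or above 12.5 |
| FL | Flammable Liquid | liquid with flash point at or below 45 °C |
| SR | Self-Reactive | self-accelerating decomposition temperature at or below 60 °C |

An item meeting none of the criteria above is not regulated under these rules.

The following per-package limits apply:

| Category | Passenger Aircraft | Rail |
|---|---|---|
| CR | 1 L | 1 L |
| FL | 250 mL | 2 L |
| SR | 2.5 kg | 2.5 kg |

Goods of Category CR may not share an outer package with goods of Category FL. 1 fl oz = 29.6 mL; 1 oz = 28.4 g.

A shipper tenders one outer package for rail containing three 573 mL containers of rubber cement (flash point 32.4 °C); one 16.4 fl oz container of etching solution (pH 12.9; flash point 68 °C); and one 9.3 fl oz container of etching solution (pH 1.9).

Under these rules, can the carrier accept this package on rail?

Rubber cement: flash point 32.4 °C ≤ 45 °C → Category FL (Flammable Liquid).
pH 12.9 meets the Category CR criterion (Corrosive), so the etching solution is Category CR.
With pH 1.9 (≤ 2), the etching solution falls in Category CR.
Category CR net quantity: (one 16.4 fl oz container = 485.44 mL) + (one 9.3 fl oz container = 275.28 mL) = 760.72 mL.
760.72 mL ≤ 1 L (rail limit, Category CR) — within limit.
Category FL quantity: three 573 mL containers = 1.719 L.
1.719 L ≤ 2 L (rail limit, Category FL) — within limit.
Category CR and Category FL may not share an outer package.

No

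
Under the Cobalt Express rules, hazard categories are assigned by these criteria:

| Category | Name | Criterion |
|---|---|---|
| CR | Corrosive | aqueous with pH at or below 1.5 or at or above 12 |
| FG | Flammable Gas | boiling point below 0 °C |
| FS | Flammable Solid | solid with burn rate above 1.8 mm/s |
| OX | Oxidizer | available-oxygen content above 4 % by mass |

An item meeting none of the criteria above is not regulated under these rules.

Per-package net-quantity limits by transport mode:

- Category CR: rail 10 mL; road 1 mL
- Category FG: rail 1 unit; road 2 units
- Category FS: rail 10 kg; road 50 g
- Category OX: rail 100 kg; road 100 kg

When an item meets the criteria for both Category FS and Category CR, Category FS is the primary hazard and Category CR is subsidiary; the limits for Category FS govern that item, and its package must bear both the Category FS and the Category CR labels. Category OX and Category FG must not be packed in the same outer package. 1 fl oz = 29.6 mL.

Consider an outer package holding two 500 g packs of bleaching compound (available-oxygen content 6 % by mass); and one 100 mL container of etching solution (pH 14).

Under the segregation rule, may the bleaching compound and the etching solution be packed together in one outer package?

Bleaching compound: available-oxygen content 6 % by mass > 4 % by mass → Category OX (Oxidizer).
pH 14 meets the Category CR criterion (Corrosive), so the etching solution is Category CR.
No segregation rule bars Category OX with Category CR.

Yes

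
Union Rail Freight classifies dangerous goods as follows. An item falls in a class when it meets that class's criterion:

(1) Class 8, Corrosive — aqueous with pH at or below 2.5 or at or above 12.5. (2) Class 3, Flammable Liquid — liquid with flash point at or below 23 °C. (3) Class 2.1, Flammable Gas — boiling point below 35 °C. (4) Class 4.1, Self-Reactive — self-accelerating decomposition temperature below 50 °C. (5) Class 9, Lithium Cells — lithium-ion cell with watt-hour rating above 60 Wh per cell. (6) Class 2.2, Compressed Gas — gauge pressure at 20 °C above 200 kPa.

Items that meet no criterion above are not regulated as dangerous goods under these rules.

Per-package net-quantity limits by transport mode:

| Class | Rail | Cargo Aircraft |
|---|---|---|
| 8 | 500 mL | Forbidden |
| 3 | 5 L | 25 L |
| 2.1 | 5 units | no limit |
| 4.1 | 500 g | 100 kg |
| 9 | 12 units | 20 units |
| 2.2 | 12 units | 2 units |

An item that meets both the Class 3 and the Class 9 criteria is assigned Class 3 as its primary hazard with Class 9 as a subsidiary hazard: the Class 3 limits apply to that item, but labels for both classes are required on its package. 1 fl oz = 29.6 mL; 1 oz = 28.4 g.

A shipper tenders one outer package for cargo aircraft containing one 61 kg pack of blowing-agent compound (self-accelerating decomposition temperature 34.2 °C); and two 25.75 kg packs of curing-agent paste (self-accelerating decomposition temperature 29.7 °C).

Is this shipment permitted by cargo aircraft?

No

With self-accelerating decomposition temperature 34.2 °C (< 50 °C), the blowing-agent compound falls in Class 4.1.
With self-accelerating decomposition temperature 29.7 °C (< 50 °C), the curing-agent paste falls in Class 4.1.
Class 4.1 net quantity: 61 kg + (two 25.75 kg packs = 51.5 kg) = 112.5 kg.
112.5 kg exceeds the cargo aircraft limit of 100 kg for Class 4.1.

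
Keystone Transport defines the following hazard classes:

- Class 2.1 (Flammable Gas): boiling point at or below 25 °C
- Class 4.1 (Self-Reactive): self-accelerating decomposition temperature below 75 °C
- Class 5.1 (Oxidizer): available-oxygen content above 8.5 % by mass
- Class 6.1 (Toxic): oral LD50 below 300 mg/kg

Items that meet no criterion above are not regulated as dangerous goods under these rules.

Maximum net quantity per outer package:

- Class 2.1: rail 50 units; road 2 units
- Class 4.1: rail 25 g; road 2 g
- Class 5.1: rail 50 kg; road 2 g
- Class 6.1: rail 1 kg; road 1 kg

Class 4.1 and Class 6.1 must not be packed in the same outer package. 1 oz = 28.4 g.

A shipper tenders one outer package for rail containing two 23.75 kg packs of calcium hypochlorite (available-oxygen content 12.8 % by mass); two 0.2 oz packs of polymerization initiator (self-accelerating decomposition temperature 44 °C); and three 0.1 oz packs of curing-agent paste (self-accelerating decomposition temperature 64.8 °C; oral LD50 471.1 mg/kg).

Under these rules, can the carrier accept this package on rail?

Available-oxygen content 12.8 % by mass meets the Class 5.1 criterion (Oxidizer), so the calcium hypochlorite is Class 5.1.
The polymerization initiator has self-accelerating decomposition temperature 44 °C, which is < 75 °C, so it is Class 4.1 (Self-Reactive).
Curing-agent paste: self-accelerating decomposition temperature 64.8 °C < 75 °C → Class 4.1 (Self-Reactive).
Total Class 4.1: (two 0.2 oz packs = 11.36 g) + (three 0.1 oz packs = 8.52 g) = 19.88 g.
19.88 g is within the rail limit of 25 g for Class 4.1.
Class 5.1 quantity: two 23.75 kg packs = 47.5 kg.
That is within the Class 5.1 rail limit of 50 kg.
The segregation rule (Class 4.1 with Class 6.1) does not apply to Class 4.1 with Class 5.1.
Every hazard class is within its rail limit and no segregation rule is violated.

Yes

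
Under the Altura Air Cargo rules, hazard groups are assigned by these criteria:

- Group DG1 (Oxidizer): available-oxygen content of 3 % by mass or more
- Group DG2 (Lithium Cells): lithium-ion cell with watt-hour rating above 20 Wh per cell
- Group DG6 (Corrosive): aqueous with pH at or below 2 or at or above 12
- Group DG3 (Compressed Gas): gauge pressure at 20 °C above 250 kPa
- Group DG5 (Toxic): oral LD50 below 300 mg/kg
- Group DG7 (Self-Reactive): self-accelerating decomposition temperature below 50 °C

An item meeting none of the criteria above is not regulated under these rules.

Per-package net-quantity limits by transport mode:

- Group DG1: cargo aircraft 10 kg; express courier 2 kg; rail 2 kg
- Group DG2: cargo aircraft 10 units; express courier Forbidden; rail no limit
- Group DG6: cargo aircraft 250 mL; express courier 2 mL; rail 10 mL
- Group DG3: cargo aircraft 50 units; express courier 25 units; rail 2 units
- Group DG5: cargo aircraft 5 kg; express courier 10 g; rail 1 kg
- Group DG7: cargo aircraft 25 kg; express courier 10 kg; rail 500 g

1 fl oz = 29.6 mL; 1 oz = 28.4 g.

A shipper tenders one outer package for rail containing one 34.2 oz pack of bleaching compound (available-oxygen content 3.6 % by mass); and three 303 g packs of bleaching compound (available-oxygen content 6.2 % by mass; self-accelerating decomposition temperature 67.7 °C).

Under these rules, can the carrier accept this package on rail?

Bleaching compound: available-oxygen content 3.6 % by mass ≥ 3 % by mass → Group DG1 (Oxidizer).
Bleaching compound: available-oxygen content 6.2 % by mass ≥ 3 % by mass → Group DG1 (Oxidizer).
Group DG1 net quantity: (one 34.2 oz pack = 971.28 g) + (three 303 g packs = 909 g) = 1880.28 g.
1880.28 g ≤ 2 kg (rail limit, Group DG1) — within limit.

Yes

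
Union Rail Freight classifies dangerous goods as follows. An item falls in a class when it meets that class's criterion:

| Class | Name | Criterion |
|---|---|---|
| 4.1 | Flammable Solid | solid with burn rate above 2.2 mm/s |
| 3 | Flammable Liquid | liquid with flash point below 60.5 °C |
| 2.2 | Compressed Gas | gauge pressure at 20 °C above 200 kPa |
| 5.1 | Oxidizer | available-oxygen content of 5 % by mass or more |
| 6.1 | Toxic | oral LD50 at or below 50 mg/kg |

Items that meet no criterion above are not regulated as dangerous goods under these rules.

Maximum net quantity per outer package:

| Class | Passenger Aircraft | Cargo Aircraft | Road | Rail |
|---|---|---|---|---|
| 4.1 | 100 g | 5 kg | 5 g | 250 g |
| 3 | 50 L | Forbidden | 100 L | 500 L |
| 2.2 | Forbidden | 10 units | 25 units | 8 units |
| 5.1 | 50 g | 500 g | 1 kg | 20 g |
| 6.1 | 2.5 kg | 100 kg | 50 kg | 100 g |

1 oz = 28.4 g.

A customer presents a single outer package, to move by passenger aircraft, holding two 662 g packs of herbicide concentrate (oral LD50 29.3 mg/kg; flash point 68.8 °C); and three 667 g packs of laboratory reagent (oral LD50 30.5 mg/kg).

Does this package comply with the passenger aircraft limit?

No

With oral LD50 29.3 mg/kg (≤ 50 mg/kg), the herbicide concentrate falls in Class 6.1.
The laboratory reagent has oral LD50 30.5 mg/kg, which is ≤ 50 mg/kg, so it is Class 6.1 (Toxic).
Total Class 6.1: (two 662 g packs = 1.324 kg) + (three 667 g packs = 2.001 kg) = 3.325 kg.
That exceeds the Class 6.1 passenger aircraft limit of 2.5 kg.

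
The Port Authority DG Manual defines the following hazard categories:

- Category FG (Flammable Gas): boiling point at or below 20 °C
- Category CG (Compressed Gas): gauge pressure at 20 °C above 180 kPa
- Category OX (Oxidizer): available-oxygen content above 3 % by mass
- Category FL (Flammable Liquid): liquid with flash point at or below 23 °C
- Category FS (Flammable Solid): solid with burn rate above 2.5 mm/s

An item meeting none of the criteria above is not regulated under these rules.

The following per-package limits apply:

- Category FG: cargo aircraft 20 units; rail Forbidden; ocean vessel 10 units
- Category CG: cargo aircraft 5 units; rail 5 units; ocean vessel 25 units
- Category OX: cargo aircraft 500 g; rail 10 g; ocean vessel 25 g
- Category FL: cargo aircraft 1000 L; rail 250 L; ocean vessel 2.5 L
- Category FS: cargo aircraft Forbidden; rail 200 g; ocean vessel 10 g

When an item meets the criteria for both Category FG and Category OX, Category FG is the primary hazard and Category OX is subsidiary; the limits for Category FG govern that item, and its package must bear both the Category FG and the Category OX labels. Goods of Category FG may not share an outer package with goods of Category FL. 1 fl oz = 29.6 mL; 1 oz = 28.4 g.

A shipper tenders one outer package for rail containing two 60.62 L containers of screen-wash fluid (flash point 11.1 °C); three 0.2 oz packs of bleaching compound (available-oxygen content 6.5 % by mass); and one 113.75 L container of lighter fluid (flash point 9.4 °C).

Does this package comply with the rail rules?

With flash point 11.1 °C (≤ 23 °C), the screen-wash fluid falls in Category FL.
Bleaching compound: available-oxygen content 6.5 % by mass > 3 % by mass → Category OX (Oxidizer).
With flash point 9.4 °C (≤ 23 °C), the lighter fluid falls in Category FL.
Category OX quantity: three 0.2 oz packs = 17.04 g.
17.04 g exceeds the rail limit of 10 g for Category OX.
Total Category FL: (two 60.62 L containers = 121.24 L) + 113.75 L = 234.99 L.
That is within the Category FL rail limit of 250 L.
The segregation rule (Category FG with Category FL) does not apply to Category OX with Category FL.

No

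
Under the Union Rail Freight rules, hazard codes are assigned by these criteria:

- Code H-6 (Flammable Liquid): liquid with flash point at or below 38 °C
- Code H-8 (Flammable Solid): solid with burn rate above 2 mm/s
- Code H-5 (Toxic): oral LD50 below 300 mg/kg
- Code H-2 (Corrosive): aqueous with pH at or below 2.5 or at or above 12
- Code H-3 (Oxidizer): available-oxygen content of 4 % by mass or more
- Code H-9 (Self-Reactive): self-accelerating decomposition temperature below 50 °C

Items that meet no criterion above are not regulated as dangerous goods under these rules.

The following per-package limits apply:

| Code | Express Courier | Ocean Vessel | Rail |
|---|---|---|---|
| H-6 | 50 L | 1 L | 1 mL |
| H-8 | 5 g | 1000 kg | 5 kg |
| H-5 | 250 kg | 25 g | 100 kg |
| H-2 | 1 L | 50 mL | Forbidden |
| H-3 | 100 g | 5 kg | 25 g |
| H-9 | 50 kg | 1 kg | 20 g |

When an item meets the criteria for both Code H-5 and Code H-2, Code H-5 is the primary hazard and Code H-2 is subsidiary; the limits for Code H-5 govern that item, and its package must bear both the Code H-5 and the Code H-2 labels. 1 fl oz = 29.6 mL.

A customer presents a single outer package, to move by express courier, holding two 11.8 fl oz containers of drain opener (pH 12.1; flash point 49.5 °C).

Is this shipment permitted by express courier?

Yes

pH 12.1 meets the Code H-2 criterion (Corrosive), so the drain opener is Code H-2.
Code H-2 quantity: two 11.8 fl oz containers = 698.56 mL.
That is within the Code H-2 express courier limit of 1 L.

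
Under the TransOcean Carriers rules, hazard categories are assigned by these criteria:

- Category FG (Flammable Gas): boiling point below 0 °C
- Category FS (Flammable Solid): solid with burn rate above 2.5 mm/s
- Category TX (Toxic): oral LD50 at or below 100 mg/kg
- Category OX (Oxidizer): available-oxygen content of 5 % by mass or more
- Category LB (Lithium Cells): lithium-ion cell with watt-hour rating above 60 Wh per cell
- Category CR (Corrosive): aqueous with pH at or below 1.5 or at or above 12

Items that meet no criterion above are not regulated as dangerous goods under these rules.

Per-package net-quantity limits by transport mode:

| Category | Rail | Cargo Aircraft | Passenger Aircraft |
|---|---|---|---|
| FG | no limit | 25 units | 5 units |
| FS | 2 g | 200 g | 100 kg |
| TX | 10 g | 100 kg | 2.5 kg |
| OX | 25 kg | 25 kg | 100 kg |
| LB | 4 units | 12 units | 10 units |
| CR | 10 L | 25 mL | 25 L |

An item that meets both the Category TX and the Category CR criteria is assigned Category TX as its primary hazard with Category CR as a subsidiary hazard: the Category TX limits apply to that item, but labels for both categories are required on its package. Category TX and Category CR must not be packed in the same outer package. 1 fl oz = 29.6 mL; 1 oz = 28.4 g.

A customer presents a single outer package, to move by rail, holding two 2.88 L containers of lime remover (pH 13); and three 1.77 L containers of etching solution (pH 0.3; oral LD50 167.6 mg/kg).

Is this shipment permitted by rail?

pH 13 meets the Category CR criterion (Corrosive), so the lime remover is Category CR.
With pH 0.3 (≤ 1.5), the etching solution falls in Category CR.
Category CR net quantity: (two 2.88 L containers = 5.76 L) + (three 1.77 L containers = 5.31 L) = 11.07 L.
11.07 L exceeds the rail limit of 10 L for Category CR.

No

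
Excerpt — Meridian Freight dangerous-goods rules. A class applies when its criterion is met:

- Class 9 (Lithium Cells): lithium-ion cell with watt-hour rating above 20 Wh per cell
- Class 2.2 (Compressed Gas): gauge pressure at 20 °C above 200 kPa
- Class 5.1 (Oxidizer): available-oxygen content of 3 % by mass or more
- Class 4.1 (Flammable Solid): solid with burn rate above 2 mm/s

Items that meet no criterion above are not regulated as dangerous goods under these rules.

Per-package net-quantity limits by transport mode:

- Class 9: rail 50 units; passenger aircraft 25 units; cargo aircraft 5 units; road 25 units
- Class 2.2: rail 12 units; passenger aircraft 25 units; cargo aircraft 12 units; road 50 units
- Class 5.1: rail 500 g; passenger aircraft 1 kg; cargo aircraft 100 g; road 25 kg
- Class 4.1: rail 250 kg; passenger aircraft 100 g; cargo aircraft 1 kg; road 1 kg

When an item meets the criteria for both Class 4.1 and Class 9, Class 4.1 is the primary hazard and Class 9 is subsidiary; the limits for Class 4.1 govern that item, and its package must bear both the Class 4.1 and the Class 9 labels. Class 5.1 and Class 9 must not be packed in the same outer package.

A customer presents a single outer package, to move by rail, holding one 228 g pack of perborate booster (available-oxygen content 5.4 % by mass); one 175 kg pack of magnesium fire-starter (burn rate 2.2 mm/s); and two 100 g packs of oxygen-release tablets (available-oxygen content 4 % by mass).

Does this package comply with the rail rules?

Yes

The perborate booster has available-oxygen content 5.4 % by mass, which is ≥ 3 % by mass, so it is Class 5.1 (Oxidizer).
With burn rate 2.2 mm/s (> 2 mm/s), the magnesium fire-starter falls in Class 4.1.
With available-oxygen content 4 % by mass (≥ 3 % by mass), the oxygen-release tablets fall in Class 5.1.
Class 5.1 net quantity: 228 g + (two 100 g packs = 200 g) = 428 g.
428 g is within the rail limit of 500 g for Class 5.1.
Class 4.1 quantity: 175 kg.
175 kg ≤ 250 kg (rail limit, Class 4.1) — within limit.
The segregation rule (Class 5.1 with Class 9) does not apply to Class 5.1 with Class 4.1.
Every hazard class is within its rail limit and no segregation rule is violated.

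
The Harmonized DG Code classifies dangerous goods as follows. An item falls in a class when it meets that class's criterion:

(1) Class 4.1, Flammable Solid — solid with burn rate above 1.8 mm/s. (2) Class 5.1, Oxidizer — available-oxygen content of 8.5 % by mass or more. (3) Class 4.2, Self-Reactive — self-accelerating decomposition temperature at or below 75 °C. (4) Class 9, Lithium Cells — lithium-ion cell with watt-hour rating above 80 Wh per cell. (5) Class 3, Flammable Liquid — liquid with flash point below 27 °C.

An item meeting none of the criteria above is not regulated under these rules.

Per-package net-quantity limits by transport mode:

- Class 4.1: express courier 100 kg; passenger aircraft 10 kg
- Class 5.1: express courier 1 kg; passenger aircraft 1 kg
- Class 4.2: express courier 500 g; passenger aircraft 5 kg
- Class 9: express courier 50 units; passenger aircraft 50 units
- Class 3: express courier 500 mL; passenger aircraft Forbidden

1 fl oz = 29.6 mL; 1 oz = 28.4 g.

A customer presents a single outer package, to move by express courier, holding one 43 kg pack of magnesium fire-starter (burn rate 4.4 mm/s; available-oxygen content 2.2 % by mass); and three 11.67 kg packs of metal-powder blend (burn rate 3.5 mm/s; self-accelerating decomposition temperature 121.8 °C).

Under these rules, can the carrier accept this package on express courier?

Magnesium fire-starter: burn rate 4.4 mm/s > 1.8 mm/s → Class 4.1 (Flammable Solid).
Burn rate 3.5 mm/s meets the Class 4.1 criterion (Flammable Solid), so the metal-powder blend is Class 4.1.
Total Class 4.1: 43 kg + (three 11.67 kg packs = 35.01 kg) = 78.01 kg.
78.01 kg is within the express courier limit of 100 kg for Class 4.1.

Yes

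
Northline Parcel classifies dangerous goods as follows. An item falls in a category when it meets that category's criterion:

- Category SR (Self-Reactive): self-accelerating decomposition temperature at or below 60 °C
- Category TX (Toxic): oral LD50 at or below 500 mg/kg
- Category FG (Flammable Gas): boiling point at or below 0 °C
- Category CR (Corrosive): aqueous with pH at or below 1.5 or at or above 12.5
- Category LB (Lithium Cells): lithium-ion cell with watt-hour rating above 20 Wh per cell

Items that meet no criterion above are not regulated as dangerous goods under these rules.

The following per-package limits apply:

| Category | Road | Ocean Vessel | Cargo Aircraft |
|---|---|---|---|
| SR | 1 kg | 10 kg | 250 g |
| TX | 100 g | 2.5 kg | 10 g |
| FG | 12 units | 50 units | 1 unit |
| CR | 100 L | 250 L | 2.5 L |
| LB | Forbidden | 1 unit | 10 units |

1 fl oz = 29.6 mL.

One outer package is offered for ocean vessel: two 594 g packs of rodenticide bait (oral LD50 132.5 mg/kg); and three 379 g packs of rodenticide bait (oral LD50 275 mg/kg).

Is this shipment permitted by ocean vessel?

Yes

The rodenticide bait has oral LD50 132.5 mg/kg, which is ≤ 500 mg/kg, so it is Category TX (Toxic).
With oral LD50 275 mg/kg (≤ 500 mg/kg), the rodenticide bait falls in Category TX.
Total Category TX: (two 594 g packs = 1.188 kg) + (three 379 g packs = 1.137 kg) = 2.325 kg.
2.325 kg ≤ 2.5 kg (ocean vessel limit, Category TX) — within limit.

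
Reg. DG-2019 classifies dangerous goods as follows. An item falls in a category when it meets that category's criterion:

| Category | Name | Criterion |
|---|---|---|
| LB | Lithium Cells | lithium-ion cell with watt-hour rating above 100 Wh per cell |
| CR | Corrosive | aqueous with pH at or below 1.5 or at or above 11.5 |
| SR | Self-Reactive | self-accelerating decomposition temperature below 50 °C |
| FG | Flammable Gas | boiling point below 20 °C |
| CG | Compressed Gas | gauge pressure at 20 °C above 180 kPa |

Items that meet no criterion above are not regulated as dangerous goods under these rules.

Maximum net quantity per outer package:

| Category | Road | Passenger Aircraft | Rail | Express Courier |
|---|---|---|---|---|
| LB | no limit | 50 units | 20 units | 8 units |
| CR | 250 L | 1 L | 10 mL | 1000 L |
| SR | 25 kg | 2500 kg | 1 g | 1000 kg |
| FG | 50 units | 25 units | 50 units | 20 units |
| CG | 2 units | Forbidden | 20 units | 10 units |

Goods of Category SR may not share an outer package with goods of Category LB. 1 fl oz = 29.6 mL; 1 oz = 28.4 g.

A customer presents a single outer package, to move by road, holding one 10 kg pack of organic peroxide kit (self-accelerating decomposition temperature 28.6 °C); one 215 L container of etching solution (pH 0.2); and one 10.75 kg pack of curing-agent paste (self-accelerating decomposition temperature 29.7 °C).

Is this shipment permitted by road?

Yes

Self-accelerating decomposition temperature 28.6 °C meets the Category SR criterion (Self-Reactive), so the organic peroxide kit is Category SR.
Etching solution: pH 0.2 ≤ 1.5 → Category CR (Corrosive).
The curing-agent paste has self-accelerating decomposition temperature 29.7 °C, which is < 50 °C, so it is Category SR (Self-Reactive).
Category CR quantity: 215 L.
215 L is within the road limit of 250 L for Category CR.
Category SR net quantity: 10 kg + 10.75 kg = 20.75 kg.
That is within the Category SR road limit of 25 kg.
The segregation rule (Category SR with Category LB) does not apply to Category CR with Category SR.
Every hazard category is within its road limit and no segregation rule is violated.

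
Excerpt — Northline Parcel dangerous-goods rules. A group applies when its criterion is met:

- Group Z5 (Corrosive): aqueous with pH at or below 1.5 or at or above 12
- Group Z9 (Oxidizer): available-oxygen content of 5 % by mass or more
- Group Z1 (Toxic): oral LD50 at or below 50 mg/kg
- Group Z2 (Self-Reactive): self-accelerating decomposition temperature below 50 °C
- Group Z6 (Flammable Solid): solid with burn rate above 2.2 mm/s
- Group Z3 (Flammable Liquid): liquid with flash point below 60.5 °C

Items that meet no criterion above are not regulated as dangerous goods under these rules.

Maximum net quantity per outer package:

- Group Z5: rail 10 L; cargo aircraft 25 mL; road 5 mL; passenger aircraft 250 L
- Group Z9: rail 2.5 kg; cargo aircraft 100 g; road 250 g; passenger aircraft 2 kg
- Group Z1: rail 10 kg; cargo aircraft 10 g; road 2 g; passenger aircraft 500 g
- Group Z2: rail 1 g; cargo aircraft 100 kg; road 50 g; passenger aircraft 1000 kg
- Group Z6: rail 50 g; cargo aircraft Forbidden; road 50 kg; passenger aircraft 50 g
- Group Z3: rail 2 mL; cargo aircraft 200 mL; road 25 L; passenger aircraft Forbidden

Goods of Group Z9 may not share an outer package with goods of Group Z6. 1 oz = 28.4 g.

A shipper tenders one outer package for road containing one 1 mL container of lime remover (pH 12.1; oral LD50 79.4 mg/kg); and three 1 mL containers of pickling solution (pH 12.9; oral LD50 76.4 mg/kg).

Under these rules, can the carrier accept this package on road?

Lime remover: pH 12.1 ≥ 12 → Group Z5 (Corrosive).
The pickling solution has pH 12.9, which is ≥ 12, so it is Group Z5 (Corrosive).
Group Z5 net quantity: 1 mL + (three 1 mL containers = 3 mL) = 4 mL.
That is within the Group Z5 road limit of 5 mL.

Yes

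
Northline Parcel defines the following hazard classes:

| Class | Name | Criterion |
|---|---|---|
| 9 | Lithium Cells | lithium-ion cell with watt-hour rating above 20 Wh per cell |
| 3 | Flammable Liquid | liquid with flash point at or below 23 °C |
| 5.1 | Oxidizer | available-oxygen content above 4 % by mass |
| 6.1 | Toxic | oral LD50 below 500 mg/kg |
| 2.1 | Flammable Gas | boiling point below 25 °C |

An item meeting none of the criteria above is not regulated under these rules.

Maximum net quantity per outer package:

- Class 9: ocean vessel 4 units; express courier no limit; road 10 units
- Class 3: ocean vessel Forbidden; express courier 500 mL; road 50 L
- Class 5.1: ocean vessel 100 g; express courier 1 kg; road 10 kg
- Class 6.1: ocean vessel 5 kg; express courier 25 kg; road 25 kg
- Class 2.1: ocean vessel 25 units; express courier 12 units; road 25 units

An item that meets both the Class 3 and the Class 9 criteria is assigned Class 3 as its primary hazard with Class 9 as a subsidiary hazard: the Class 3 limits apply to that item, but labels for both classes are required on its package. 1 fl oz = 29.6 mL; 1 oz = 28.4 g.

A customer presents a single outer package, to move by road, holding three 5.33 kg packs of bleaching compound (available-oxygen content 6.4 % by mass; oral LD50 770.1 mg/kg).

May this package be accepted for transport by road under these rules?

No

The bleaching compound has available-oxygen content 6.4 % by mass, which is > 4 % by mass, so it is Class 5.1 (Oxidizer).
Class 5.1 quantity: three 5.33 kg packs = 15.99 kg.
15.99 kg > 10 kg (road limit, Class 5.1) — over the limit.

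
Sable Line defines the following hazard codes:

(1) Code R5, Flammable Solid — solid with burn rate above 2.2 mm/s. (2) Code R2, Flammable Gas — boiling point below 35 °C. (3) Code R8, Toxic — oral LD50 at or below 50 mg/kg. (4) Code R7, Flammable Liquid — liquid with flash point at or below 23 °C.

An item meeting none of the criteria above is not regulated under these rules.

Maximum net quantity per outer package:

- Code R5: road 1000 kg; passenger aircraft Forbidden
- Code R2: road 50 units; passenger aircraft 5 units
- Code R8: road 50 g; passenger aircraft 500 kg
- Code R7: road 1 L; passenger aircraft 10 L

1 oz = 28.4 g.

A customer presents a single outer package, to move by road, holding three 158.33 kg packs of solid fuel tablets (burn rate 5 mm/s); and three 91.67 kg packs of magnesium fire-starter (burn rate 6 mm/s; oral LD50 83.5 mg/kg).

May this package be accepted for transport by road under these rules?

Yes

With burn rate 5 mm/s (> 2.2 mm/s), the solid fuel tablets fall in Code R5.
With burn rate 6 mm/s (> 2.2 mm/s), the magnesium fire-starter falls in Code R5.
Code R5 net quantity: (three 158.33 kg packs = 474.99 kg) + (three 91.67 kg packs = 275.01 kg) = 750 kg.
750 kg ≤ 1000 kg (road limit, Code R5) — within limit.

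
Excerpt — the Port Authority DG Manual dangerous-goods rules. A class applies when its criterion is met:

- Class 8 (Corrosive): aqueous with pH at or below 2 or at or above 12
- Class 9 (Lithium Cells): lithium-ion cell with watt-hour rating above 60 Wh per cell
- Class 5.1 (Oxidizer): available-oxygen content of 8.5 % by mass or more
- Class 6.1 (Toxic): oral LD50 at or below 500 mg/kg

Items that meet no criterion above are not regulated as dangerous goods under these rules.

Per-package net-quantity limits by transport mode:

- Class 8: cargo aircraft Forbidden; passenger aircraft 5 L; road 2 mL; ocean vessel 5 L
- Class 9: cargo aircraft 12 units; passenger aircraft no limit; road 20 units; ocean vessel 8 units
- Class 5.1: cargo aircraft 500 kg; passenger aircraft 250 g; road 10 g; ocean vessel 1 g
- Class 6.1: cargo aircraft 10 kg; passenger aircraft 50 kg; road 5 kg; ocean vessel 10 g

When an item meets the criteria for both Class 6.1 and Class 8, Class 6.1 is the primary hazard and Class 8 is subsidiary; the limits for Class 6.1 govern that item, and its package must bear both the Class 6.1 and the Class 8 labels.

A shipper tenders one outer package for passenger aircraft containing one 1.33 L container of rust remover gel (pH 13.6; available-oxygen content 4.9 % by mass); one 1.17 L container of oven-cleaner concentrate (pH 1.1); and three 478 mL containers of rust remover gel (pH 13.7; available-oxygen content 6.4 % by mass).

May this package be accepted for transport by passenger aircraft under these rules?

The rust remover gel has pH 13.6, which is ≥ 12, so it is Class 8 (Corrosive).
The oven-cleaner concentrate has pH 1.1, which is ≤ 2, so it is Class 8 (Corrosive).
The rust remover gel has pH 13.7, which is ≥ 12, so it is Class 8 (Corrosive).
Total Class 8: 1.33 L + 1.17 L + (three 478 mL containers = 1.434 L) = 3.934 L.
3.934 L ≤ 5 L (passenger aircraft limit, Class 8) — within limit.

Yes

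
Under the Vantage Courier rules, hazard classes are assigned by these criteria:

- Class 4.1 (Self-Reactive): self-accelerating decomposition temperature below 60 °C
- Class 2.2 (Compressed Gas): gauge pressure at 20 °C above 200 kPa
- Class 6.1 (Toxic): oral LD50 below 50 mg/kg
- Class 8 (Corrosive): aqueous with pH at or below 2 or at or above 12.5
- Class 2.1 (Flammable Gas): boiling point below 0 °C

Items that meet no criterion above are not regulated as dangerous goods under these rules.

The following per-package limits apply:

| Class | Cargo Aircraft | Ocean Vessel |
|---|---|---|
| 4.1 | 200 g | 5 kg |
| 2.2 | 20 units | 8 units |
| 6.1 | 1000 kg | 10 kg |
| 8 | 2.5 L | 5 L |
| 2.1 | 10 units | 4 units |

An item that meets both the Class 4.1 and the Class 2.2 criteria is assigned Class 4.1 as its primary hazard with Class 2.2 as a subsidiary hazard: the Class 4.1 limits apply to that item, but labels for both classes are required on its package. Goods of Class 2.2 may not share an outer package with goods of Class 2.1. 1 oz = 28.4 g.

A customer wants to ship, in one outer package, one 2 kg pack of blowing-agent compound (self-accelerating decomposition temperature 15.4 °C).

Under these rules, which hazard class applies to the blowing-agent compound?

The blowing-agent compound has self-accelerating decomposition temperature 15.4 °C, which is < 60 °C, so it is Class 4.1 (Self-Reactive).

Class 4.1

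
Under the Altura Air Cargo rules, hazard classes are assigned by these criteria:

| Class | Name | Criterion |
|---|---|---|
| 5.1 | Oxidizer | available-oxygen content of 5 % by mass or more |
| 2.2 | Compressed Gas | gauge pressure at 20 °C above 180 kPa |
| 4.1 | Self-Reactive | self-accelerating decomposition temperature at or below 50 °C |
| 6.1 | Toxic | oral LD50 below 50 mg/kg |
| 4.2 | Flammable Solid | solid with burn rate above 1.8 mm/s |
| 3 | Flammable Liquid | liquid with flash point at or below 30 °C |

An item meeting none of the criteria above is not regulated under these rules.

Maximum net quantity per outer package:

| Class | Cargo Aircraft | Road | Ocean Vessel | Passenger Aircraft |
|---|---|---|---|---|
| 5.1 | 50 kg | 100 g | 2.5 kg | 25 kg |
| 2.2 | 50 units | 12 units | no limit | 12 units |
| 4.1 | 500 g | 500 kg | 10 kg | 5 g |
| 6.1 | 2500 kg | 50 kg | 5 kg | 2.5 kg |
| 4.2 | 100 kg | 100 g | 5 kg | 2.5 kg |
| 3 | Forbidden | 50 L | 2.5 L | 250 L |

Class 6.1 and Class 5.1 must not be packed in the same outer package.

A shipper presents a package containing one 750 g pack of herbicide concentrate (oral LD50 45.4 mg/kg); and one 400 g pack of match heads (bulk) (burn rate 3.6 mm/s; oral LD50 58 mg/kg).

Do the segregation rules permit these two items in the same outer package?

Oral LD50 45.4 mg/kg meets the Class 6.1 criterion (Toxic), so the herbicide concentrate is Class 6.1.
Match heads (bulk): burn rate 3.6 mm/s > 1.8 mm/s → Class 4.2 (Flammable Solid).
No segregation rule bars Class 6.1 with Class 4.2.

Yes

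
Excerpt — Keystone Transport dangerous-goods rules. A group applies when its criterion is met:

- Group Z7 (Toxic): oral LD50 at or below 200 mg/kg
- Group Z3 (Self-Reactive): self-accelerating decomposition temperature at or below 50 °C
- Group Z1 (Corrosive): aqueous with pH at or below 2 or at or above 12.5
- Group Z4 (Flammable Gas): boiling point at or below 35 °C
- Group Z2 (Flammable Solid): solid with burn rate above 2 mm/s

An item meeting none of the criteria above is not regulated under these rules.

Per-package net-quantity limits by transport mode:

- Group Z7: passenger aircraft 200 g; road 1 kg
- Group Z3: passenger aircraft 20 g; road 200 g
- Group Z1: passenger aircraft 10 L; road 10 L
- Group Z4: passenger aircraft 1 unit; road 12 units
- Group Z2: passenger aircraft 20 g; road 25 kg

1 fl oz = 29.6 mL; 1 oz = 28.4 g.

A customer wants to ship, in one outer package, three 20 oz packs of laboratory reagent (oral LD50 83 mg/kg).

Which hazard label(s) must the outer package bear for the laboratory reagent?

Group Z7

The laboratory reagent has oral LD50 83 mg/kg, which is ≤ 200 mg/kg, so it is Group Z7 (Toxic).
Only the Group Z7 label is required.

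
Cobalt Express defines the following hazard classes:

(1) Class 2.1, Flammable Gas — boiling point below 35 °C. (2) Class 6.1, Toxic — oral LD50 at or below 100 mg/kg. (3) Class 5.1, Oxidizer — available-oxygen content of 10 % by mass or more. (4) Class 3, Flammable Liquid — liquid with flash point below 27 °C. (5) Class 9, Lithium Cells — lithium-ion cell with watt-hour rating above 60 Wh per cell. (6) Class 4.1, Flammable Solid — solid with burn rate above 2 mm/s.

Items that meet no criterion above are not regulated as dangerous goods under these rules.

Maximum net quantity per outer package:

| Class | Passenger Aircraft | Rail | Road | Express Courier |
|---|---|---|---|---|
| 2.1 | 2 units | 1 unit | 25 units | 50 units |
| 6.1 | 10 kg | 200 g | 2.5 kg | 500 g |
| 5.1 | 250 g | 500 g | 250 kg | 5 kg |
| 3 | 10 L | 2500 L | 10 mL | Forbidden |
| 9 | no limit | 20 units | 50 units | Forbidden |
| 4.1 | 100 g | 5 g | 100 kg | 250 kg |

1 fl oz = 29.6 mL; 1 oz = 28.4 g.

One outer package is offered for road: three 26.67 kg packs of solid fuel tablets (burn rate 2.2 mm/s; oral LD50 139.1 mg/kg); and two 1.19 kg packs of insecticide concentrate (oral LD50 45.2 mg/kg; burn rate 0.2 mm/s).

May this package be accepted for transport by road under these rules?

Solid fuel tablets: burn rate 2.2 mm/s > 2 mm/s → Class 4.1 (Flammable Solid).
Oral LD50 45.2 mg/kg meets the Class 6.1 criterion (Toxic), so the insecticide concentrate is Class 6.1.
Class 4.1 quantity: three 26.67 kg packs = 80.01 kg.
80.01 kg is within the road limit of 100 kg for Class 4.1.
Class 6.1 quantity: two 1.19 kg packs = 2.38 kg.
That is within the Class 6.1 road limit of 2.5 kg.
Every hazard class is within its road limit and no segregation rule is violated.

Yes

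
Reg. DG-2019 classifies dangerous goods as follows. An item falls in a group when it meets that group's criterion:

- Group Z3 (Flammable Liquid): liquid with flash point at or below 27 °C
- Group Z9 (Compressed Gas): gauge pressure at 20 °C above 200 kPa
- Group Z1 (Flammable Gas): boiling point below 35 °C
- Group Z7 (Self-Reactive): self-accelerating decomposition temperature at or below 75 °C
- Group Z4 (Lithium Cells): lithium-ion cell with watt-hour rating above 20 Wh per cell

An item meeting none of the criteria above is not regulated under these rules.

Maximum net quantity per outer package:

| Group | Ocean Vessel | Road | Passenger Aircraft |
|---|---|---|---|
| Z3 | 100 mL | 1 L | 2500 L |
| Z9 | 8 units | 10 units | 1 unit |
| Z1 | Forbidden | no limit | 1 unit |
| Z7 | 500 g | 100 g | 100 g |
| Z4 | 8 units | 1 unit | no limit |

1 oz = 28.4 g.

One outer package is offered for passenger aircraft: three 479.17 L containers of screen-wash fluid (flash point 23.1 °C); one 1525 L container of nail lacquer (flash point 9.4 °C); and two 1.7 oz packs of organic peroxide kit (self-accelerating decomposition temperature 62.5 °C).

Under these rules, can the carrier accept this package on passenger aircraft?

The screen-wash fluid has flash point 23.1 °C, which is ≤ 27 °C, so it is Group Z3 (Flammable Liquid).
Flash point 9.4 °C meets the Group Z3 criterion (Flammable Liquid), so the nail lacquer is Group Z3.
Self-accelerating decomposition temperature 62.5 °C meets the Group Z7 criterion (Self-Reactive), so the organic peroxide kit is Group Z7.
Total Group Z3: (three 479.17 L containers = 1437.51 L) + 1525 L = 2962.51 L.
That exceeds the Group Z3 passenger aircraft limit of 2500 L.
Group Z7 quantity: two 1.7 oz packs = 96.56 g.
96.56 g is within the passenger aircraft limit of 100 g for Group Z7.

No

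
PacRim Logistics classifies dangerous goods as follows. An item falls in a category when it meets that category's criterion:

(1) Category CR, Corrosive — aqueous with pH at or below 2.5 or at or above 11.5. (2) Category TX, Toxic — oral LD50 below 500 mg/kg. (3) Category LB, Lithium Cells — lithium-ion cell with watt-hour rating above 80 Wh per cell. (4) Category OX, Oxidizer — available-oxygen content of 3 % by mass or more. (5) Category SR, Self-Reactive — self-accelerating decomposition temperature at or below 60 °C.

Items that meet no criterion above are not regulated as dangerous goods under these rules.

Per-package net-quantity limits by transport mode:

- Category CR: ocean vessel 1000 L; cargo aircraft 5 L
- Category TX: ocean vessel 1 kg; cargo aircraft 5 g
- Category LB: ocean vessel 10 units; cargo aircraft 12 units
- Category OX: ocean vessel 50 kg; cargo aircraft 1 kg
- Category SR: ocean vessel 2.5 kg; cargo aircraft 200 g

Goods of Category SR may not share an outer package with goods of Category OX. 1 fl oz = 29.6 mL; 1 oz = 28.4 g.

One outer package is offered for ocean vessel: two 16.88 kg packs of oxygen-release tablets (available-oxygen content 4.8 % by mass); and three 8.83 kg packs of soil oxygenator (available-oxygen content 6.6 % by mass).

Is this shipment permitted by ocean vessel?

The oxygen-release tablets have available-oxygen content 4.8 % by mass, which is ≥ 3 % by mass, so they are Category OX (Oxidizer).
Available-oxygen content 6.6 % by mass meets the Category OX criterion (Oxidizer), so the soil oxygenator is Category OX.
Total Category OX: (two 16.88 kg packs = 33.76 kg) + (three 8.83 kg packs = 26.49 kg) = 60.25 kg.
60.25 kg exceeds the ocean vessel limit of 50 kg for Category OX.

No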